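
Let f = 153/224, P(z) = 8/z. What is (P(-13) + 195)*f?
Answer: 55233/416 ≈ 132.77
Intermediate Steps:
f = 153/224 (f = 153*(1/224) = 153/224 ≈ 0.68304)
(P(-13) + 195)*f = (8/(-13) + 195)*(153/224) = (8*(-1/13) + 195)*(153/224) = (-8/13 + 195)*(153/224) = (2527/13)*(153/224) = 55233/416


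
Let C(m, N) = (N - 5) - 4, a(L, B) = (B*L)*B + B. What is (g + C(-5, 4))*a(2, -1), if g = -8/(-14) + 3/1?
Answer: -10/7 ≈ -1.4286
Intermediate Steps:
a(L, B) = B + L*B² (a(L, B) = L*B² + B = B + L*B²)
C(m, N) = -9 + N (C(m, N) = (-5 + N) - 4 = -9 + N)
g = 25/7 (g = -8*(-1/14) + 3*1 = 4/7 + 3 = 25/7 ≈ 3.5714)
(g + C(-5, 4))*a(2, -1) = (25/7 + (-9 + 4))*(-(1 - 1*2)) = (25/7 - 5)*(-(1 - 2)) = -(-10)*(-1)/7 = -10/7*1 = -10/7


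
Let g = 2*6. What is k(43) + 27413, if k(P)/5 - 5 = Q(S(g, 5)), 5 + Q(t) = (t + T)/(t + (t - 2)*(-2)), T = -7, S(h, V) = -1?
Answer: 27405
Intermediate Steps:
g = 12
Q(t) = -5 + (-7 + t)/(4 - t) (Q(t) = -5 + (t - 7)/(t + (t - 2)*(-2)) = -5 + (-7 + t)/(t + (-2 + t)*(-2)) = -5 + (-7 + t)/(t + (4 - 2*t)) = -5 + (-7 + t)/(4 - t))
k(P) = -8 (k(P) = 25 + 5*(3*(9 - 2*(-1))/(-4 - 1)) = 25 + 5*(3*(9 + 2)/(-5)) = 25 + 5*(3*(-1/5)*11) = 25 + 5*(-33/5) = 25 - 33 = -8)
k(43) + 27413 = -8 + 27413 = 27405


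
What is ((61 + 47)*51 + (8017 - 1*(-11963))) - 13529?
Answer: 11959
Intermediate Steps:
((61 + 47)*51 + (8017 - 1*(-11963))) - 13529 = (108*51 + (8017 + 11963)) - 13529 = (5508 + 19980) - 13529 = 25488 - 13529 = 11959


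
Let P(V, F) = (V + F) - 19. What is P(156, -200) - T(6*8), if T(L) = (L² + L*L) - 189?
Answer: -4482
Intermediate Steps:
P(V, F) = -19 + F + V (P(V, F) = (F + V) - 19 = -19 + F + V)
T(L) = -189 + 2*L² (T(L) = (L² + L²) - 189 = 2*L² - 189 = -189 + 2*L²)
P(156, -200) - T(6*8) = (-19 - 200 + 156) - (-189 + 2*(6*8)²) = -63 - (-189 + 2*48²) = -63 - (-189 + 2*2304) = -63 - (-189 + 4608) = -63 - 1*4419 = -63 - 4419 = -4482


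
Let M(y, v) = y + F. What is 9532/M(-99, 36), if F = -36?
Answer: -9532/135 ≈ -70.607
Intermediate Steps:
M(y, v) = -36 + y (M(y, v) = y - 36 = -36 + y)
9532/M(-99, 36) = 9532/(-36 - 99) = 9532/(-135) = 9532*(-1/135) = -9532/135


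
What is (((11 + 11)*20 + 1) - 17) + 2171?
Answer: 2595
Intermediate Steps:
(((11 + 11)*20 + 1) - 17) + 2171 = ((22*20 + 1) - 17) + 2171 = ((440 + 1) - 17) + 2171 = (441 - 17) + 2171 = 424 + 2171 = 2595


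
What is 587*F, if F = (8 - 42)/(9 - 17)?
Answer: 9979/4 ≈ 2494.8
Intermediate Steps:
F = 17/4 (F = -34/(-8) = -34*(-⅛) = 17/4 ≈ 4.2500)
587*F = 587*(17/4) = 9979/4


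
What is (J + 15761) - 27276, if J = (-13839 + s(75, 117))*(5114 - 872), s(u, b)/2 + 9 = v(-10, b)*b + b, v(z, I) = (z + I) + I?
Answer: 164548391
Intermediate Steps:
v(z, I) = z + 2*I (v(z, I) = (I + z) + I = z + 2*I)
s(u, b) = -18 + 2*b + 2*b*(-10 + 2*b) (s(u, b) = -18 + 2*((-10 + 2*b)*b + b) = -18 + 2*(b*(-10 + 2*b) + b) = -18 + 2*(b + b*(-10 + 2*b)) = -18 + (2*b + 2*b*(-10 + 2*b)) = -18 + 2*b + 2*b*(-10 + 2*b))
J = 164559906 (J = (-13839 + (-18 - 18*117 + 4*117**2))*(5114 - 872) = (-13839 + (-18 - 2106 + 4*13689))*4242 = (-13839 + (-18 - 2106 + 54756))*4242 = (-13839 + 52632)*4242 = 38793*4242 = 164559906)
(J + 15761) - 27276 = (164559906 + 15761) - 27276 = 164575667 - 27276 = 164548391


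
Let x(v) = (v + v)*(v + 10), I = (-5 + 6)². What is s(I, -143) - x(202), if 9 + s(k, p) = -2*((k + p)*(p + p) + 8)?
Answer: -166897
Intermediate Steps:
I = 1 (I = 1² = 1)
s(k, p) = -25 - 4*p*(k + p) (s(k, p) = -9 - 2*((k + p)*(p + p) + 8) = -9 - 2*((k + p)*(2*p) + 8) = -9 - 2*(2*p*(k + p) + 8) = -9 - 2*(8 + 2*p*(k + p)) = -9 + (-16 - 4*p*(k + p)) = -25 - 4*p*(k + p))
x(v) = 2*v*(10 + v) (x(v) = (2*v)*(10 + v) = 2*v*(10 + v))
s(I, -143) - x(202) = (-25 - 4*(-143)² - 4*1*(-143)) - 2*202*(10 + 202) = (-25 - 4*20449 + 572) - 2*202*212 = (-25 - 81796 + 572) - 1*85648 = -81249 - 85648 = -166897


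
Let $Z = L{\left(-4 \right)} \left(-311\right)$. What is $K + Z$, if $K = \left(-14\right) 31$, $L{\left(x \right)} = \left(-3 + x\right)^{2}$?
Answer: $-15673$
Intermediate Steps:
$K = -434$
$Z = -15239$ ($Z = \left(-3 - 4\right)^{2} \left(-311\right) = \left(-7\right)^{2} \left(-311\right) = 49 \left(-311\right) = -15239$)
$K + Z = -434 - 15239 = -15673$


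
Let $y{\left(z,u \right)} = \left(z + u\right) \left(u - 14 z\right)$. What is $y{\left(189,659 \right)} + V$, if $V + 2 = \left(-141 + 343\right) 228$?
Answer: $-1638922$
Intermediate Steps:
$y{\left(z,u \right)} = \left(u + z\right) \left(u - 14 z\right)$
$V = 46054$ ($V = -2 + \left(-141 + 343\right) 228 = -2 + 202 \cdot 228 = -2 + 46056 = 46054$)
$y{\left(189,659 \right)} + V = \left(659^{2} - 14 \cdot 189^{2} - 8567 \cdot 189\right) + 46054 = \left(434281 - 500094 - 1619163\right) + 46054 = -1684976 + 46054 = -1638922$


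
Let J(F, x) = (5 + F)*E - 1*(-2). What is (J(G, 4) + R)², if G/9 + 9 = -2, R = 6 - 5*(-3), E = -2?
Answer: 44521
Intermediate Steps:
R = 21 (R = 6 + 15 = 21)
G = -99 (G = -81 + 9*(-2) = -81 - 18 = -99)
J(F, x) = -8 - 2*F (J(F, x) = (5 + F)*(-2) - 1*(-2) = (-10 - 2*F) + 2 = -8 - 2*F)
(J(G, 4) + R)² = ((-8 - 2*(-99)) + 21)² = ((-8 + 198) + 21)² = (190 + 21)² = 211² = 44521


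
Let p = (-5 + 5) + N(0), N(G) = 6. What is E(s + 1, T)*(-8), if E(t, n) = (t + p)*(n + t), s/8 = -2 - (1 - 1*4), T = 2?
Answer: -1320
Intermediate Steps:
s = 8 (s = 8*(-2 - (1 - 1*4)) = 8*(-2 - (1 - 4)) = 8*(-2 - 1*(-3)) = 8*(-2 + 3) = 8*1 = 8)
p = 6 (p = (-5 + 5) + 6 = 0 + 6 = 6)
E(t, n) = (6 + t)*(n + t) (E(t, n) = (t + 6)*(n + t) = (6 + t)*(n + t))
E(s + 1, T)*(-8) = ((8 + 1)² + 6*2 + 6*(8 + 1) + 2*(8 + 1))*(-8) = (9² + 12 + 6*9 + 2*9)*(-8) = (81 + 12 + 54 + 18)*(-8) = 165*(-8) = -1320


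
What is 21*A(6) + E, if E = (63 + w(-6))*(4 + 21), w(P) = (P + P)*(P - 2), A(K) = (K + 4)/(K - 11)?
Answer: 3933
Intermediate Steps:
A(K) = (4 + K)/(-11 + K)
w(P) = 2*P*(-2 + P) (w(P) = (2*P)*(-2 + P) = 2*P*(-2 + P))
E = 3975 (E = (63 + 2*(-6)*(-2 - 6))*(4 + 21) = (63 + 2*(-6)*(-8))*25 = (63 + 96)*25 = 159*25 = 3975)
21*A(6) + E = 21*((4 + 6)/(-11 + 6)) + 3975 = 21*(10/(-5)) + 3975 = 21*(-⅕*10) + 3975 = 21*(-2) + 3975 = -42 + 3975 = 3933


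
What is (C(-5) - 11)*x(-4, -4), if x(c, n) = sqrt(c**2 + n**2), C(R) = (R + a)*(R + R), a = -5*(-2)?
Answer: -244*sqrt(2) ≈ -345.07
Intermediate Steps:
a = 10
C(R) = 2*R*(10 + R) (C(R) = (R + 10)*(R + R) = (10 + R)*(2*R) = 2*R*(10 + R))
(C(-5) - 11)*x(-4, -4) = (2*(-5)*(10 - 5) - 11)*sqrt((-4)**2 + (-4)**2) = (2*(-5)*5 - 11)*sqrt(16 + 16) = (-50 - 11)*sqrt(32) = -244*sqrt(2)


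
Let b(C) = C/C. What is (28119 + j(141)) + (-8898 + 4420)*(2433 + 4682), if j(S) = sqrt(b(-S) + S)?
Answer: -31832851 + sqrt(142) ≈ -3.1833e+7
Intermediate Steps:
b(C) = 1
j(S) = sqrt(1 + S)
(28119 + j(141)) + (-8898 + 4420)*(2433 + 4682) = (28119 + sqrt(1 + 141)) + (-8898 + 4420)*(2433 + 4682) = (28119 + sqrt(142)) - 4478*7115 = (28119 + sqrt(142)) - 31860970 = -31832851 + sqrt(142)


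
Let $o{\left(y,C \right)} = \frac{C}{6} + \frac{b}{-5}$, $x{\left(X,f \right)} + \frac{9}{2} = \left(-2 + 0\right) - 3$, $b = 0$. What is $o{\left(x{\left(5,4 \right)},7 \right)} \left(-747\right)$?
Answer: $- \frac{1743}{2} \approx -871.5$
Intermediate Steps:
$x{\left(X,f \right)} = - \frac{19}{2}$ ($x{\left(X,f \right)} = - \frac{9}{2} + \left(\left(-2 + 0\right) - 3\right) = - \frac{9}{2} - 5 = - \frac{19}{2}$)
$o{\left(y,C \right)} = \frac{C}{6}$ ($o{\left(y,C \right)} = \frac{C}{6} + \frac{0}{-5} = C \frac{1}{6} + 0 \left(- \frac{1}{5}\right) = \frac{C}{6} + 0 = \frac{C}{6}$)
$o{\left(x{\left(5,4 \right)},7 \right)} \left(-747\right) = \frac{1}{6} \cdot 7 \left(-747\right) = \frac{7}{6} \left(-747\right) = - \frac{1743}{2}$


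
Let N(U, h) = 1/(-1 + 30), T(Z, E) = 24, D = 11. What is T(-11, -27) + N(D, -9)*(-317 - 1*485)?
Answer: -106/29 ≈ -3.6552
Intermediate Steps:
N(U, h) = 1/29
T(-11, -27) + N(D, -9)*(-317 - 1*485) = 24 + (-317 - 1*485)/29 = 24 + (-317 - 485)/29 = 24 + (1/29)*(-802) = 24 - 802/29 = -106/29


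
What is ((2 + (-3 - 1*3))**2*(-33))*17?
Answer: -8976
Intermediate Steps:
((2 + (-3 - 1*3))**2*(-33))*17 = ((2 + (-3 - 3))**2*(-33))*17 = ((2 - 6)**2*(-33))*17 = ((-4)**2*(-33))*17 = (16*(-33))*17 = -528*17 = -8976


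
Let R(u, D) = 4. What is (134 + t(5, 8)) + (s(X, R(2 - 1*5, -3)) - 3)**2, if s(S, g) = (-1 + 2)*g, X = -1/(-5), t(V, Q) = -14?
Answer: 121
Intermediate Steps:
X = 1/5 (X = -1*(-1/5) = 1/5 ≈ 0.20000)
s(S, g) = g (s(S, g) = 1*g = g)
(134 + t(5, 8)) + (s(X, R(2 - 1*5, -3)) - 3)**2 = (134 - 14) + (4 - 3)**2 = 120 + 1**2 = 120 + 1 = 121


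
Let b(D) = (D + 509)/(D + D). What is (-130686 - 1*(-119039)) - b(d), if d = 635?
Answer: -7396417/635 ≈ -11648.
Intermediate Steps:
b(D) = (509 + D)/(2*D) (b(D) = (509 + D)/((2*D)) = (509 + D)*(1/(2*D)) = (509 + D)/(2*D))
(-130686 - 1*(-119039)) - b(d) = (-130686 - 1*(-119039)) - (509 + 635)/(2*635) = (-130686 + 119039) - 1144/(2*635) = -11647 - 1*572/635 = -11647 - 572/635 = -7396417/635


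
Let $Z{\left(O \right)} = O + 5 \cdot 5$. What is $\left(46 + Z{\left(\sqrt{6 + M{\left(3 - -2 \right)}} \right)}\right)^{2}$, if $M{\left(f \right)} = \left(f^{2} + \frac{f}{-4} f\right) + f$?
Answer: $\frac{\left(142 + \sqrt{119}\right)^{2}}{4} \approx 5845.3$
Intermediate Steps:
$M{\left(f \right)} = f + \frac{3 f^{2}}{4}$ ($M{\left(f \right)} = \left(f^{2} + f \left(- \frac{1}{4}\right) f\right) + f = \left(f^{2} + - \frac{f}{4} f\right) + f = \left(f^{2} - \frac{f^{2}}{4}\right) + f = \frac{3 f^{2}}{4} + f = f + \frac{3 f^{2}}{4}$)
$Z{\left(O \right)} = 25 + O$ ($Z{\left(O \right)} = O + 25 = 25 + O$)
$\left(46 + Z{\left(\sqrt{6 + M{\left(3 - -2 \right)}} \right)}\right)^{2} = \left(46 + \left(25 + \sqrt{6 + \frac{\left(3 - -2\right) \left(4 + 3 \left(3 - -2\right)\right)}{4}}\right)\right)^{2} = \left(46 + \left(25 + \sqrt{6 + \frac{\left(3 + 2\right) \left(4 + 3 \left(3 + 2\right)\right)}{4}}\right)\right)^{2} = \left(46 + \left(25 + \sqrt{6 + \frac{1}{4} \cdot 5 \left(4 + 3 \cdot 5\right)}\right)\right)^{2} = \left(46 + \left(25 + \sqrt{6 + \frac{1}{4} \cdot 5 \left(4 + 15\right)}\right)\right)^{2} = \left(46 + \left(25 + \sqrt{6 + \frac{1}{4} \cdot 5 \cdot 19}\right)\right)^{2} = \left(46 + \left(25 + \sqrt{6 + \frac{95}{4}}\right)\right)^{2} = \left(46 + \left(25 + \sqrt{\frac{119}{4}}\right)\right)^{2} = \left(46 + \left(25 + \frac{\sqrt{119}}{2}\right)\right)^{2} = \left(71 + \frac{\sqrt{119}}{2}\right)^{2}$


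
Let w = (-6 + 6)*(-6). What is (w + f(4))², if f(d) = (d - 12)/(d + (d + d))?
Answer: 4/9 ≈ 0.44444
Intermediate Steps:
f(d) = (-12 + d)/(3*d) (f(d) = (-12 + d)/(d + 2*d) = (-12 + d)/((3*d)) = (-12 + d)*(1/(3*d)) = (-12 + d)/(3*d))
w = 0 (w = 0*(-6) = 0)
(w + f(4))² = (0 + (⅓)*(-12 + 4)/4)² = (0 + (⅓)*(¼)*(-8))² = (0 - ⅔)² = (-⅔)² = 4/9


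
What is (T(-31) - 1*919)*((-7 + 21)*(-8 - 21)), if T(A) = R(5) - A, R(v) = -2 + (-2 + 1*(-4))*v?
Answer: 373520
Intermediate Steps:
R(v) = -2 - 6*v (R(v) = -2 + (-2 - 4)*v = -2 - 6*v)
T(A) = -32 - A (T(A) = (-2 - 6*5) - A = (-2 - 30) - A = -32 - A)
(T(-31) - 1*919)*((-7 + 21)*(-8 - 21)) = ((-32 - 1*(-31)) - 1*919)*((-7 + 21)*(-8 - 21)) = ((-32 + 31) - 919)*(14*(-29)) = (-1 - 919)*(-406) = -920*(-406) = 373520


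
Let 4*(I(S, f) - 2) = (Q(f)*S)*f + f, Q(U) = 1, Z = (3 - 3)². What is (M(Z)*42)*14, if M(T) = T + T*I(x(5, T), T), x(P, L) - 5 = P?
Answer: 0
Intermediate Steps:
Z = 0 (Z = 0² = 0)
x(P, L) = 5 + P
I(S, f) = 2 + f/4 + S*f/4 (I(S, f) = 2 + ((1*S)*f + f)/4 = 2 + (S*f + f)/4 = 2 + (f + S*f)/4 = 2 + (f/4 + S*f/4) = 2 + f/4 + S*f/4)
M(T) = T + T*(2 + 11*T/4) (M(T) = T + T*(2 + T/4 + (5 + 5)*T/4) = T + T*(2 + T/4 + (¼)*10*T) = T + T*(2 + T/4 + 5*T/2) = T + T*(2 + 11*T/4))
(M(Z)*42)*14 = (((¼)*0*(12 + 11*0))*42)*14 = (((¼)*0*(12 + 0))*42)*14 = (((¼)*0*12)*42)*14 = (0*42)*14 = 0*14 = 0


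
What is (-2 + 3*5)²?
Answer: 169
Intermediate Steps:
(-2 + 3*5)² = (-2 + 15)² = 13² = 169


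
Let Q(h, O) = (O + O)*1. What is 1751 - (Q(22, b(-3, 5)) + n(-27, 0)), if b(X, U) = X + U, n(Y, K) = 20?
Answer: 1727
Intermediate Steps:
b(X, U) = U + X
Q(h, O) = 2*O (Q(h, O) = (2*O)*1 = 2*O)
1751 - (Q(22, b(-3, 5)) + n(-27, 0)) = 1751 - (2*(5 - 3) + 20) = 1751 - (2*2 + 20) = 1751 - (4 + 20) = 1751 - 1*24 = 1751 - 24 = 1727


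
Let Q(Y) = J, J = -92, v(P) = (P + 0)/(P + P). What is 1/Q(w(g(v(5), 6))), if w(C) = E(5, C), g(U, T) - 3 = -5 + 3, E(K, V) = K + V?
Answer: -1/92 ≈ -0.010870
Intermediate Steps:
v(P) = ½ (v(P) = P/((2*P)) = P*(1/(2*P)) = ½)
g(U, T) = 1 (g(U, T) = 3 + (-5 + 3) = 3 - 2 = 1)
w(C) = 5 + C
Q(Y) = -92
1/Q(w(g(v(5), 6))) = 1/(-92) = -1/92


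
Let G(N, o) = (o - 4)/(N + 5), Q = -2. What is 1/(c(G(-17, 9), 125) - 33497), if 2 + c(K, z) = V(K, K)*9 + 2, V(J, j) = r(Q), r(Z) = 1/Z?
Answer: -2/67003 ≈ -2.9849e-5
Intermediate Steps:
G(N, o) = (-4 + o)/(5 + N)
r(Z) = 1/Z
V(J, j) = -1/2 (V(J, j) = 1/(-2) = -1/2)
c(K, z) = -9/2 (c(K, z) = -2 + (-1/2*9 + 2) = -2 + (-9/2 + 2) = -2 - 5/2 = -9/2)
1/(c(G(-17, 9), 125) - 33497) = 1/(-9/2 - 33497) = 1/(-67003/2) = -2/67003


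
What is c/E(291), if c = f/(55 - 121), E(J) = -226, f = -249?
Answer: -83/4972 ≈ -0.016693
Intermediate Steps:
c = 83/22 (c = -249/(55 - 121) = -249/(-66) = -249*(-1/66) = 83/22 ≈ 3.7727)
c/E(291) = (83/22)/(-226) = (83/22)*(-1/226) = -83/4972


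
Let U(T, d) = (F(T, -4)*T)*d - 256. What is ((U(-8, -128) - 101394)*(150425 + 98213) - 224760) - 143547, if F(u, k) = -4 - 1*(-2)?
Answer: -25783631631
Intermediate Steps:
F(u, k) = -2 (F(u, k) = -4 + 2 = -2)
U(T, d) = -256 - 2*T*d (U(T, d) = (-2*T)*d - 256 = -2*T*d - 256 = -256 - 2*T*d)
((U(-8, -128) - 101394)*(150425 + 98213) - 224760) - 143547 = (((-256 - 2*(-8)*(-128)) - 101394)*(150425 + 98213) - 224760) - 143547 = (((-256 - 2048) - 101394)*248638 - 224760) - 143547 = ((-2304 - 101394)*248638 - 224760) - 143547 = (-103698*248638 - 224760) - 143547 = (-25783263324 - 224760) - 143547 = -25783488084 - 143547 = -25783631631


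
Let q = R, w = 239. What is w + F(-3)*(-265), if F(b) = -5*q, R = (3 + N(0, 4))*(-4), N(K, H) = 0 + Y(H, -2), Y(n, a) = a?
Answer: -5061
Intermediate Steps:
N(K, H) = -2 (N(K, H) = 0 - 2 = -2)
R = -4 (R = (3 - 2)*(-4) = 1*(-4) = -4)
q = -4
F(b) = 20 (F(b) = -5*(-4) = 20)
w + F(-3)*(-265) = 239 + 20*(-265) = 239 - 5300 = -5061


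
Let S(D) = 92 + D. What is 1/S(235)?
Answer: 1/327 ≈ 0.0030581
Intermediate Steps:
1/S(235) = 1/(92 + 235) = 1/327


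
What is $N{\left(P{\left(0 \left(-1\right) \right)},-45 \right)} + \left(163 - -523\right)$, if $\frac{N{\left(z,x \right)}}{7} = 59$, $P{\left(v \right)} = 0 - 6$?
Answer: $1099$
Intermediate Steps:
$P{\left(v \right)} = -6$ ($P{\left(v \right)} = 0 - 6 = -6$)
$N{\left(z,x \right)} = 413$ ($N{\left(z,x \right)} = 7 \cdot 59 = 413$)
$N{\left(P{\left(0 \left(-1\right) \right)},-45 \right)} + \left(163 - -523\right) = 413 + \left(163 - -523\right) = 413 + \left(163 + 523\right) = 413 + 686 = 1099$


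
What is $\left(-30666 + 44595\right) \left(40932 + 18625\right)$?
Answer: $829569453$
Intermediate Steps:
$\left(-30666 + 44595\right) \left(40932 + 18625\right) = 13929 \cdot 59557 = 829569453$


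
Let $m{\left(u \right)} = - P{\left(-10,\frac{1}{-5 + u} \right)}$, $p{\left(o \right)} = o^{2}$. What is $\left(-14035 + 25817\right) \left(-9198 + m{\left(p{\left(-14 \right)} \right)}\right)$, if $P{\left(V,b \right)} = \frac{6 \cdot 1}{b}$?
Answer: $-121873008$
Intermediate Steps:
$P{\left(V,b \right)} = \frac{6}{b}$
$m{\left(u \right)} = 30 - 6 u$ ($m{\left(u \right)} = - \frac{6}{\frac{1}{-5 + u}} = - 6 \left(-5 + u\right) = - (-30 + 6 u) = 30 - 6 u$)
$\left(-14035 + 25817\right) \left(-9198 + m{\left(p{\left(-14 \right)} \right)}\right) = \left(-14035 + 25817\right) \left(-9198 + \left(30 - 6 \left(-14\right)^{2}\right)\right) = 11782 \left(-9198 + \left(30 - 1176\right)\right) = 11782 \left(-9198 - 1146\right) = 11782 \left(-10344\right) = -121873008$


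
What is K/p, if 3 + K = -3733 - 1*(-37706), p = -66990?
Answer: -3397/6699 ≈ -0.50709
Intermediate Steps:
K = 33970 (K = -3 + (-3733 - 1*(-37706)) = -3 + (-3733 + 37706) = -3 + 33973 = 33970)
K/p = 33970/(-66990) = 33970*(-1/66990) = -3397/6699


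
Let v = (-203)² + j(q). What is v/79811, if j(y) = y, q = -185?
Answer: 41024/79811 ≈ 0.51401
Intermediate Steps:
v = 41024 (v = (-203)² - 185 = 41209 - 185 = 41024)
v/79811 = 41024/79811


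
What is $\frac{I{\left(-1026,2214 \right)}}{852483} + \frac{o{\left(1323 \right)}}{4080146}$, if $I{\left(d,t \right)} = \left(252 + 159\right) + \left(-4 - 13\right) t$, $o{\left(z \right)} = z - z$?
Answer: $- \frac{12409}{284161} \approx -0.043669$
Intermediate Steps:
$o{\left(z \right)} = 0$
$I{\left(d,t \right)} = 411 - 17 t$
$\frac{I{\left(-1026,2214 \right)}}{852483} + \frac{o{\left(1323 \right)}}{4080146} = \frac{411 - 37638}{852483} + \frac{0}{4080146} = \left(411 - 37638\right) \frac{1}{852483} + 0 \cdot \frac{1}{4080146} = \left(-37227\right) \frac{1}{852483} + 0 = - \frac{12409}{284161} + 0 = - \frac{12409}{284161}$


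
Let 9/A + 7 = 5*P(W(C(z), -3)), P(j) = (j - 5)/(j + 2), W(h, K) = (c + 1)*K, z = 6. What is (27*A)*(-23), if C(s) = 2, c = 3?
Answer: -3726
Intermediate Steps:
W(h, K) = 4*K (W(h, K) = (3 + 1)*K = 4*K)
P(j) = (-5 + j)/(2 + j)
A = 6 (A = 9/(-7 + 5*((-5 + 4*(-3))/(2 + 4*(-3)))) = 9/(-7 + 5*((-5 - 12)/(2 - 12))) = 9/(-7 + 5*(-17/(-10))) = 9/(-7 + 5*(-⅒*(-17))) = 9/(-7 + 5*(17/10)) = 9/(-7 + 17/2) = 9/(3/2) = 9*(⅔) = 6)
(27*A)*(-23) = (27*6)*(-23) = 162*(-23) = -3726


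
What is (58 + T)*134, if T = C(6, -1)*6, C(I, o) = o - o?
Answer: 7772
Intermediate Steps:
C(I, o) = 0
T = 0 (T = 0*6 = 0)
(58 + T)*134 = (58 + 0)*134 = 58*134 = 7772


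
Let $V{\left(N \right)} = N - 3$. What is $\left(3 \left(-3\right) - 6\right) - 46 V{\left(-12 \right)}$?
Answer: $675$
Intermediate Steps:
$V{\left(N \right)} = -3 + N$
$\left(3 \left(-3\right) - 6\right) - 46 V{\left(-12 \right)} = \left(3 \left(-3\right) - 6\right) - 46 \left(-3 - 12\right) = \left(-9 - 6\right) - -690 = -15 + 690 = 675$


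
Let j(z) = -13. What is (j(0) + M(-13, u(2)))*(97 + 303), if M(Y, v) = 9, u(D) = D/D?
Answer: -1600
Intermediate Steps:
u(D) = 1
(j(0) + M(-13, u(2)))*(97 + 303) = (-13 + 9)*(97 + 303) = -4*400 = -1600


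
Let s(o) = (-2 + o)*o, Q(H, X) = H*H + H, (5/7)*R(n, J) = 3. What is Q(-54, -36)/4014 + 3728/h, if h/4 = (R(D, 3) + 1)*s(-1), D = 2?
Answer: 525791/8697 ≈ 60.457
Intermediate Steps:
R(n, J) = 21/5 (R(n, J) = (7/5)*3 = 21/5)
Q(H, X) = H + H² (Q(H, X) = H² + H = H + H²)
s(o) = o*(-2 + o)
h = 312/5 (h = 4*((21/5 + 1)*(-(-2 - 1))) = 4*(26*(-1*(-3))/5) = 4*((26/5)*3) = 4*(78/5) = 312/5 ≈ 62.400)
Q(-54, -36)/4014 + 3728/h = -54*(1 - 54)/4014 + 3728/(312/5) = -54*(-53)*(1/4014) + 3728*(5/312) = 2862*(1/4014) + 2330/39 = 159/223 + 2330/39 = 525791/8697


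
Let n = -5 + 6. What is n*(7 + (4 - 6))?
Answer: 5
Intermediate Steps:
n = 1
n*(7 + (4 - 6)) = 1*(7 + (4 - 6)) = 1*(7 - 2) = 1*5 = 5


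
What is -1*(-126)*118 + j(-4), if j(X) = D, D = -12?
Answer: 14856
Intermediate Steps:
j(X) = -12
-1*(-126)*118 + j(-4) = -1*(-126)*118 - 12 = 126*118 - 12 = 14868 - 12 = 14856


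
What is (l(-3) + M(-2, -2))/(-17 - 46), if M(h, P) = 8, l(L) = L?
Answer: -5/63 ≈ -0.079365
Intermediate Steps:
(l(-3) + M(-2, -2))/(-17 - 46) = (-3 + 8)/(-17 - 46) = 5/(-63) = 5*(-1/63) = -5/63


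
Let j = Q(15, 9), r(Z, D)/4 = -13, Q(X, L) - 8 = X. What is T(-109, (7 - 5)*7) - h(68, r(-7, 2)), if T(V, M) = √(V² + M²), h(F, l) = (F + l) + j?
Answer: -39 + √12077 ≈ 70.895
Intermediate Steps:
Q(X, L) = 8 + X
r(Z, D) = -52 (r(Z, D) = 4*(-13) = -52)
j = 23 (j = 8 + 15 = 23)
h(F, l) = 23 + F + l (h(F, l) = (F + l) + 23 = 23 + F + l)
T(V, M) = √(M² + V²)
T(-109, (7 - 5)*7) - h(68, r(-7, 2)) = √(((7 - 5)*7)² + (-109)²) - (23 + 68 - 52) = √((2*7)² + 11881) - 1*39 = √(14² + 11881) - 39 = √(196 + 11881) - 39 = √12077 - 39 = -39 + √12077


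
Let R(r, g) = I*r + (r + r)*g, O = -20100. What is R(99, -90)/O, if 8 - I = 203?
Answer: 495/268 ≈ 1.8470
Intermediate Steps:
I = -195 (I = 8 - 1*203 = 8 - 203 = -195)
R(r, g) = -195*r + 2*g*r (R(r, g) = -195*r + (r + r)*g = -195*r + (2*r)*g = -195*r + 2*g*r)
R(99, -90)/O = (99*(-195 + 2*(-90)))/(-20100) = (99*(-195 - 180))*(-1/20100) = (99*(-375))*(-1/20100) = -37125*(-1/20100) = 495/268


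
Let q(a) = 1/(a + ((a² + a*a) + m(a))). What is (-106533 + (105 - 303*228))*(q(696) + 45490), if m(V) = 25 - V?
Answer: -7735393895049672/968857 ≈ -7.9840e+9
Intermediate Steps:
q(a) = 1/(25 + 2*a²) (q(a) = 1/(a + ((a² + a*a) + (25 - a))) = 1/(a + ((a² + a²) + (25 - a))) = 1/(a + (2*a² + (25 - a))) = 1/(a + (25 - a + 2*a²)) = 1/(25 + 2*a²))
(-106533 + (105 - 303*228))*(q(696) + 45490) = (-106533 + (105 - 303*228))*(1/(25 + 2*696²) + 45490) = (-106533 + (105 - 69084))*(1/(25 + 2*484416) + 45490) = (-106533 - 68979)*(1/(25 + 968832) + 45490) = -175512*(1/968857 + 45490) = -175512*44073304931/968857 = -7735393895049672/968857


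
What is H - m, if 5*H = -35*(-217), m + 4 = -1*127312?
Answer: 128835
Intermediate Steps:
m = -127316 (m = -4 - 1*127312 = -4 - 127312 = -127316)
H = 1519 (H = (-35*(-217))/5 = (1/5)*7595 = 1519)
H - m = 1519 - 1*(-127316) = 1519 + 127316 = 128835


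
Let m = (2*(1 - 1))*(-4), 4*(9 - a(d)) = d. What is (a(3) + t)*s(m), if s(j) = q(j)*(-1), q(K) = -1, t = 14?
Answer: 89/4 ≈ 22.250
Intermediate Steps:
a(d) = 9 - d/4
m = 0 (m = (2*0)*(-4) = 0*(-4) = 0)
s(j) = 1 (s(j) = -1*(-1) = 1)
(a(3) + t)*s(m) = ((9 - ¼*3) + 14)*1 = ((9 - ¾) + 14)*1 = (33/4 + 14)*1 = (89/4)*1 = 89/4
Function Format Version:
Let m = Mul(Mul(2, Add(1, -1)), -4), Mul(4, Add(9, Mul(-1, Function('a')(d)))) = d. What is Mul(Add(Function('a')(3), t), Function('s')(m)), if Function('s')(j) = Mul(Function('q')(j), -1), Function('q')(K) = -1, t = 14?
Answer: Rational(89, 4) ≈ 22.250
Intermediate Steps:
Function('a')(d) = Add(9, Mul(Rational(-1, 4), d))
m = 0 (m = Mul(Mul(2, 0), -4) = Mul(0, -4) = 0)
Function('s')(j) = 1 (Function('s')(j) = Mul(-1, -1) = 1)
Mul(Add(Function('a')(3), t), Function('s')(m)) = Mul(Add(Add(9, Mul(Rational(-1, 4), 3)), 14), 1) = Mul(Add(Add(9, Rational(-3, 4)), 14), 1) = Mul(Add(Rational(33, 4), 14), 1) = Mul(Rational(89, 4), 1) = Rational(89, 4)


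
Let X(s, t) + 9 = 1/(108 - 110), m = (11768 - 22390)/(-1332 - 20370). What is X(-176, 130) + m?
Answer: -195547/21702 ≈ -9.0106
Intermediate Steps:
m = 5311/10851 (m = -10622/(-21702) = -10622*(-1/21702) = 5311/10851 ≈ 0.48945)
X(s, t) = -19/2 (X(s, t) = -9 + 1/(108 - 110) = -9 + 1/(-2) = -9 - 1/2 = -19/2)
X(-176, 130) + m = -19/2 + 5311/10851 = -195547/21702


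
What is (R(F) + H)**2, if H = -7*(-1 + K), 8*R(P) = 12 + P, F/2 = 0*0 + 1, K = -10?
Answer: 99225/16 ≈ 6201.6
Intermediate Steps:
F = 2 (F = 2*(0*0 + 1) = 2*(0 + 1) = 2*1 = 2)
R(P) = 3/2 + P/8 (R(P) = (12 + P)/8 = 3/2 + P/8)
H = 77 (H = -7*(-1 - 10) = -7*(-11) = 77)
(R(F) + H)**2 = ((3/2 + (1/8)*2) + 77)**2 = ((3/2 + 1/4) + 77)**2 = (7/4 + 77)**2 = (315/4)**2 = 99225/16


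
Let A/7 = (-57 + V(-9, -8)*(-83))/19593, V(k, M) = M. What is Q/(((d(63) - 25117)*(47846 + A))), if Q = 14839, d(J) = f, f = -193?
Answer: -41534361/3389554708910 ≈ -1.2254e-5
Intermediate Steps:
d(J) = -193
A = 607/2799 (A = 7*((-57 - 8*(-83))/19593) = 7*((-57 + 664)*(1/19593)) = 7*(607*(1/19593)) = 7*(607/19593) = 607/2799 ≈ 0.21686)
Q/(((d(63) - 25117)*(47846 + A))) = 14839/(((-193 - 25117)*(47846 + 607/2799))) = 14839/((-25310*133921561/2799)) = 14839/(-3389554708910/2799) = 14839*(-2799/3389554708910) = -41534361/3389554708910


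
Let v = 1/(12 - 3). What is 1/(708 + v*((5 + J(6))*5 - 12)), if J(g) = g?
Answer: 9/6415 ≈ 0.0014030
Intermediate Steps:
v = ⅑ (v = 1/9 = ⅑ ≈ 0.11111)
1/(708 + v*((5 + J(6))*5 - 12)) = 1/(708 + ((5 + 6)*5 - 12)/9) = 1/(708 + (11*5 - 12)/9) = 1/(708 + (55 - 12)/9) = 1/(708 + (⅑)*43) = 1/(708 + 43/9) = 1/(6415/9) = 9/6415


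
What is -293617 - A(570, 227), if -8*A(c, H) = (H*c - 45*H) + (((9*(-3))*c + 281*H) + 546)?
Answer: -1090409/4 ≈ -2.7260e+5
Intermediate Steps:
A(c, H) = -273/4 - 59*H/2 + 27*c/8 - H*c/8 (A(c, H) = -((H*c - 45*H) + (((9*(-3))*c + 281*H) + 546))/8 = -((-45*H + H*c) + ((-27*c + 281*H) + 546))/8 = -((-45*H + H*c) + (546 - 27*c + 281*H))/8 = -(546 - 27*c + 236*H + H*c)/8 = -273/4 - 59*H/2 + 27*c/8 - H*c/8)
-293617 - A(570, 227) = -293617 - (-273/4 - 59/2*227 + (27/8)*570 - 1/8*227*570) = -293617 - (-273/4 - 13393/2 + 7695/4 - 64695/4) = -293617 - 1*(-84059/4) = -293617 + 84059/4 = -1090409/4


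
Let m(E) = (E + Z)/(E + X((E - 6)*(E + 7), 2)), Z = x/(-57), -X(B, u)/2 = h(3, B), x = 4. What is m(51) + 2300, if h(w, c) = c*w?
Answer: 2046336997/889713 ≈ 2300.0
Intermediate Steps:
X(B, u) = -6*B (X(B, u) = -2*B*3 = -6*B)
Z = -4/57 (Z = 4/(-57) = 4*(-1/57) = -4/57 ≈ -0.070175)
m(E) = (-4/57 + E)/(E - 6*(-6 + E)*(7 + E)) (m(E) = (E - 4/57)/(E - 6*(E - 6)*(E + 7)) = (-4/57 + E)/(E - 6*(-6 + E)*(7 + E)))
m(51) + 2300 = (-4 + 57*51)/(57*(252 - 6*51² - 5*51)) + 2300 = (-4 + 2907)/(57*(252 - 6*2601 - 255)) + 2300 = (1/57)*2903/(252 - 15606 - 255) + 2300 = (1/57)*2903/(-15609) + 2300 = (1/57)*(-1/15609)*2903 + 2300 = -2903/889713 + 2300 = 2046336997/889713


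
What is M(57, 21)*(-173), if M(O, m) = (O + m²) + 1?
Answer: -86327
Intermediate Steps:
M(O, m) = 1 + O + m²
M(57, 21)*(-173) = (1 + 57 + 21²)*(-173) = (1 + 57 + 441)*(-173) = 499*(-173) = -86327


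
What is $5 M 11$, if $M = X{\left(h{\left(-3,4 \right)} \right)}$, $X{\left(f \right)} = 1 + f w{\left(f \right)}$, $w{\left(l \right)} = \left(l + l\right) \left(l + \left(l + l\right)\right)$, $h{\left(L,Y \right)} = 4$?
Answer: $21175$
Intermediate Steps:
$w{\left(l \right)} = 6 l^{2}$ ($w{\left(l \right)} = 2 l \left(l + 2 l\right) = 2 l 3 l = 6 l^{2}$)
$X{\left(f \right)} = 1 + 6 f^{3}$ ($X{\left(f \right)} = 1 + f 6 f^{2} = 1 + 6 f^{3}$)
$M = 385$ ($M = 1 + 6 \cdot 4^{3} = 1 + 6 \cdot 64 = 1 + 384 = 385$)
$5 M 11 = 5 \cdot 385 \cdot 11 = 1925 \cdot 11 = 21175$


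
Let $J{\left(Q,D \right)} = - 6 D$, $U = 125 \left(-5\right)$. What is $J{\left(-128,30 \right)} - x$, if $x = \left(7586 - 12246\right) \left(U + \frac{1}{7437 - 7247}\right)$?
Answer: $- \frac{55340454}{19} \approx -2.9127 \cdot 10^{6}$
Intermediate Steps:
$U = -625$
$x = \frac{55337034}{19}$ ($x = \left(7586 - 12246\right) \left(-625 + \frac{1}{7437 - 7247}\right) = - 4660 \left(-625 + \frac{1}{190}\right) = \left(-4660\right) \left(- \frac{118749}{190}\right) = \frac{55337034}{19} \approx 2.9125 \cdot 10^{6}$)
$J{\left(-128,30 \right)} - x = \left(-6\right) 30 - \frac{55337034}{19} = -180 - \frac{55337034}{19} = - \frac{55340454}{19}$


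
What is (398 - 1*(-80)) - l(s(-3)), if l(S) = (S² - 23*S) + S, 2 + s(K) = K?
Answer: 343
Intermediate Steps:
s(K) = -2 + K
l(S) = S² - 22*S
(398 - 1*(-80)) - l(s(-3)) = (398 - 1*(-80)) - (-2 - 3)*(-22 + (-2 - 3)) = (398 + 80) - (-5)*(-22 - 5) = 478 - (-5)*(-27) = 478 - 1*135 = 478 - 135 = 343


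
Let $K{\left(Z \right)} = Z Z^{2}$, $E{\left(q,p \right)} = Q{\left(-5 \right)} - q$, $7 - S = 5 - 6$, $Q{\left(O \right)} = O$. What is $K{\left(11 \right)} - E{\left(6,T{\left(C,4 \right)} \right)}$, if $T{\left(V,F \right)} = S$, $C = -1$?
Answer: $1342$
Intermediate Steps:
$S = 8$ ($S = 7 - \left(5 - 6\right) = 7 - -1 = 7 + 1 = 8$)
$T{\left(V,F \right)} = 8$
$E{\left(q,p \right)} = -5 - q$
$K{\left(Z \right)} = Z^{3}$
$K{\left(11 \right)} - E{\left(6,T{\left(C,4 \right)} \right)} = 11^{3} - \left(-5 - 6\right) = 1331 - \left(-5 - 6\right) = 1331 - -11 = 1331 + 11 = 1342$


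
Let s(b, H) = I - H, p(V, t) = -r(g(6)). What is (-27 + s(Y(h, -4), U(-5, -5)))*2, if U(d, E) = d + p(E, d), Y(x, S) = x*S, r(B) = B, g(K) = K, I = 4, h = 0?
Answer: -24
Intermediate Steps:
p(V, t) = -6 (p(V, t) = -1*6 = -6)
Y(x, S) = S*x
U(d, E) = -6 + d (U(d, E) = d - 6 = -6 + d)
s(b, H) = 4 - H
(-27 + s(Y(h, -4), U(-5, -5)))*2 = (-27 + (4 - (-6 - 5)))*2 = (-27 + (4 - 1*(-11)))*2 = (-27 + (4 + 11))*2 = (-27 + 15)*2 = -12*2 = -24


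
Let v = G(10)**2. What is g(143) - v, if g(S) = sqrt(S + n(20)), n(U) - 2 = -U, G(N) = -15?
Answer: -225 + 5*sqrt(5) ≈ -213.82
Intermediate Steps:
n(U) = 2 - U
v = 225 (v = (-15)**2 = 225)
g(S) = sqrt(-18 + S) (g(S) = sqrt(S + (2 - 1*20)) = sqrt(S + (2 - 20)) = sqrt(S - 18) = sqrt(-18 + S))
g(143) - v = sqrt(-18 + 143) - 1*225 = sqrt(125) - 225 = 5*sqrt(5) - 225 = -225 + 5*sqrt(5)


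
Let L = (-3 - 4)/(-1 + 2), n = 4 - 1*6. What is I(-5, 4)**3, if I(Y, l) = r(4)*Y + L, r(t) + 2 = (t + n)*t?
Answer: -50653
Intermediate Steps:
n = -2 (n = 4 - 6 = -2)
L = -7 (L = -7/1 = -7*1 = -7)
r(t) = -2 + t*(-2 + t) (r(t) = -2 + (t - 2)*t = -2 + (-2 + t)*t = -2 + t*(-2 + t))
I(Y, l) = -7 + 6*Y (I(Y, l) = (-2 + 4**2 - 2*4)*Y - 7 = (-2 + 16 - 8)*Y - 7 = 6*Y - 7 = -7 + 6*Y)
I(-5, 4)**3 = (-7 + 6*(-5))**3 = (-7 - 30)**3 = (-37)**3 = -50653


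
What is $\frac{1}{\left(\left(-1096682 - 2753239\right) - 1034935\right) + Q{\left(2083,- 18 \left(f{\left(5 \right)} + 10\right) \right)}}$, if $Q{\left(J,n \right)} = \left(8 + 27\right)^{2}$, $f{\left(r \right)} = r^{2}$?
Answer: $- \frac{1}{4883631} \approx -2.0477 \cdot 10^{-7}$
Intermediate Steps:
$Q{\left(J,n \right)} = 1225$ ($Q{\left(J,n \right)} = 35^{2} = 1225$)
$\frac{1}{\left(\left(-1096682 - 2753239\right) - 1034935\right) + Q{\left(2083,- 18 \left(f{\left(5 \right)} + 10\right) \right)}} = \frac{1}{\left(\left(-1096682 - 2753239\right) - 1034935\right) + 1225} = \frac{1}{\left(-3849921 - 1034935\right) + 1225} = \frac{1}{-4884856 + 1225} = \frac{1}{-4883631} = - \frac{1}{4883631}$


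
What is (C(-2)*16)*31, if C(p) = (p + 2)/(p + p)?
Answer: 0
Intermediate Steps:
C(p) = (2 + p)/(2*p) (C(p) = (2 + p)/((2*p)) = (2 + p)*(1/(2*p)) = (2 + p)/(2*p))
(C(-2)*16)*31 = (((1/2)*(2 - 2)/(-2))*16)*31 = (((1/2)*(-1/2)*0)*16)*31 = (0*16)*31 = 0*31 = 0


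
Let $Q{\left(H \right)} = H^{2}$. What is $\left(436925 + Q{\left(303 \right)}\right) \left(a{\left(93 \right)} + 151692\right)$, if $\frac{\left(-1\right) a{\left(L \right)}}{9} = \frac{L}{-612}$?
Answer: $\frac{160410882099}{2} \approx 8.0205 \cdot 10^{10}$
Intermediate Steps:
$a{\left(L \right)} = \frac{L}{68}$ ($a{\left(L \right)} = - 9 \frac{L}{-612} = - 9 L \left(- \frac{1}{612}\right) = - 9 \left(- \frac{L}{612}\right) = \frac{L}{68}$)
$\left(436925 + Q{\left(303 \right)}\right) \left(a{\left(93 \right)} + 151692\right) = \left(436925 + 303^{2}\right) \left(\frac{1}{68} \cdot 93 + 151692\right) = \left(436925 + 91809\right) \left(\frac{93}{68} + 151692\right) = 528734 \cdot \frac{10315149}{68} = \frac{160410882099}{2}$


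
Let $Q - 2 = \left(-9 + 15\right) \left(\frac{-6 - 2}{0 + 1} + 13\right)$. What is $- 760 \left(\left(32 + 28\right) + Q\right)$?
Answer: $-69920$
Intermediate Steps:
$Q = 32$ ($Q = 2 + \left(-9 + 15\right) \left(\frac{-6 - 2}{0 + 1} + 13\right) = 2 + 6 \left(- \frac{8}{1} + 13\right) = 2 + 6 \left(\left(-8\right) 1 + 13\right) = 2 + 6 \left(-8 + 13\right) = 2 + 6 \cdot 5 = 2 + 30 = 32$)
$- 760 \left(\left(32 + 28\right) + Q\right) = - 760 \left(\left(32 + 28\right) + 32\right) = - 760 \left(60 + 32\right) = \left(-760\right) 92 = -69920$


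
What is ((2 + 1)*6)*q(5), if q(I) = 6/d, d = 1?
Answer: 108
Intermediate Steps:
q(I) = 6 (q(I) = 6/1 = 6*1 = 6)
((2 + 1)*6)*q(5) = ((2 + 1)*6)*6 = (3*6)*6 = 18*6 = 108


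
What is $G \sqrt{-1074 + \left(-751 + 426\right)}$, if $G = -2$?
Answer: $- 2 i \sqrt{1399} \approx - 74.806 i$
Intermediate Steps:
$G \sqrt{-1074 + \left(-751 + 426\right)} = - 2 \sqrt{-1074 + \left(-751 + 426\right)} = - 2 \sqrt{-1074 - 325} = - 2 \sqrt{-1399} = - 2 i \sqrt{1399}$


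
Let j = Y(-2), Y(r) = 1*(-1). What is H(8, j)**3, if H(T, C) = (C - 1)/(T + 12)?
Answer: -1/1000 ≈ -0.0010000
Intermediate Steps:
Y(r) = -1
j = -1
H(T, C) = (-1 + C)/(12 + T)
H(8, j)**3 = ((-1 - 1)/(12 + 8))**3 = (-2/20)**3 = ((1/20)*(-2))**3 = (-1/10)**3 = -1/1000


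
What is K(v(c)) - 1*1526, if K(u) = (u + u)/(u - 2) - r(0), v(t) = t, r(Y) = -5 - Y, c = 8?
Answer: -4555/3 ≈ -1518.3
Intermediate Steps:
K(u) = 5 + 2*u/(-2 + u) (K(u) = (u + u)/(u - 2) - (-5 - 1*0) = (2*u)/(-2 + u) - (-5 + 0) = 2*u/(-2 + u) - 1*(-5) = 2*u/(-2 + u) + 5 = 5 + 2*u/(-2 + u))
K(v(c)) - 1*1526 = (-10 + 7*8)/(-2 + 8) - 1*1526 = (-10 + 56)/6 - 1526 = (⅙)*46 - 1526 = 23/3 - 1526 = -4555/3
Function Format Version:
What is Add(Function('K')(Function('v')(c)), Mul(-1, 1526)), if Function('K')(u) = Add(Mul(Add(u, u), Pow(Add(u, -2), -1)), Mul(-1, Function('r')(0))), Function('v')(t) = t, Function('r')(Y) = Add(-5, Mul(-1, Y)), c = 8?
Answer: Rational(-4555, 3) ≈ -1518.3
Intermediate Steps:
Function('K')(u) = Add(5, Mul(2, u, Pow(Add(-2, u), -1))) (Function('K')(u) = Add(Mul(Add(u, u), Pow(Add(u, -2), -1)), Mul(-1, Add(-5, Mul(-1, 0)))) = Add(Mul(Mul(2, u), Pow(Add(-2, u), -1)), Mul(-1, Add(-5, 0))) = Add(Mul(2, u, Pow(Add(-2, u), -1)), Mul(-1, -5)) = Add(Mul(2, u, Pow(Add(-2, u), -1)), 5) = Add(5, Mul(2, u, Pow(Add(-2, u), -1))))
Add(Function('K')(Function('v')(c)), Mul(-1, 1526)) = Add(Mul(Pow(Add(-2, 8), -1), Add(-10, Mul(7, 8))), Mul(-1, 1526)) = Add(Mul(Pow(6, -1), Add(-10, 56)), -1526) = Add(Mul(Rational(1, 6), 46), -1526) = Add(Rational(23, 3), -1526) = Rational(-4555, 3)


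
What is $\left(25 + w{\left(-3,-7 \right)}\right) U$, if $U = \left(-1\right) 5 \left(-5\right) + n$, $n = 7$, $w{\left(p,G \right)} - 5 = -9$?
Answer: $672$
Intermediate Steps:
$w{\left(p,G \right)} = -4$ ($w{\left(p,G \right)} = 5 - 9 = -4$)
$U = 32$ ($U = \left(-1\right) 5 \left(-5\right) + 7 = \left(-5\right) \left(-5\right) + 7 = 25 + 7 = 32$)
$\left(25 + w{\left(-3,-7 \right)}\right) U = \left(25 - 4\right) 32 = 21 \cdot 32 = 672$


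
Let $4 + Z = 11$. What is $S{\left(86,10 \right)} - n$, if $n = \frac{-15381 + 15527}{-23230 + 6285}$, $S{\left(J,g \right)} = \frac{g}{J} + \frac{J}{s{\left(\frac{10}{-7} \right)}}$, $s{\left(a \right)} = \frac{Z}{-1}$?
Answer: $- \frac{62025589}{5100445} \approx -12.161$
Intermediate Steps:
$Z = 7$ ($Z = -4 + 11 = 7$)
$s{\left(a \right)} = -7$ ($s{\left(a \right)} = \frac{7}{-1} = 7 \left(-1\right) = -7$)
$S{\left(J,g \right)} = - \frac{J}{7} + \frac{g}{J}$ ($S{\left(J,g \right)} = \frac{g}{J} + \frac{J}{-7} = \frac{g}{J} + J \left(- \frac{1}{7}\right) = \frac{g}{J} - \frac{J}{7} = - \frac{J}{7} + \frac{g}{J}$)
$n = - \frac{146}{16945}$ ($n = \frac{146}{-16945} = 146 \left(- \frac{1}{16945}\right) = - \frac{146}{16945} \approx -0.0086161$)
$S{\left(86,10 \right)} - n = \left(\left(- \frac{1}{7}\right) 86 + \frac{10}{86}\right) - - \frac{146}{16945} = \left(- \frac{86}{7} + 10 \cdot \frac{1}{86}\right) + \frac{146}{16945} = \left(- \frac{86}{7} + \frac{5}{43}\right) + \frac{146}{16945} = - \frac{3663}{301} + \frac{146}{16945} = - \frac{62025589}{5100445}$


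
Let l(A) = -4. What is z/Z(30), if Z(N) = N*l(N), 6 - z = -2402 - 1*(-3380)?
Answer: 81/10 ≈ 8.1000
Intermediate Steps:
z = -972 (z = 6 - (-2402 - 1*(-3380)) = 6 - (-2402 + 3380) = 6 - 1*978 = 6 - 978 = -972)
Z(N) = -4*N (Z(N) = N*(-4) = -4*N)
z/Z(30) = -972/((-4*30)) = -972/(-120) = -972*(-1/120) = 81/10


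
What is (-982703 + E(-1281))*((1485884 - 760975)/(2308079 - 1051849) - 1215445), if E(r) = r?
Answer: 751211636718992472/628115 ≈ 1.1960e+12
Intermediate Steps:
(-982703 + E(-1281))*((1485884 - 760975)/(2308079 - 1051849) - 1215445) = (-982703 - 1281)*((1485884 - 760975)/(2308079 - 1051849) - 1215445) = -983984*(724909/1256230 - 1215445) = -983984*(-1526877747441/1256230) = 751211636718992472/628115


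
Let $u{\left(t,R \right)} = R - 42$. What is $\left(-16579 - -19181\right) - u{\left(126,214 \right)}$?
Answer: $2430$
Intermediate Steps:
$u{\left(t,R \right)} = -42 + R$
$\left(-16579 - -19181\right) - u{\left(126,214 \right)} = \left(-16579 - -19181\right) - \left(-42 + 214\right) = \left(-16579 + 19181\right) - 172 = 2602 - 172 = 2430$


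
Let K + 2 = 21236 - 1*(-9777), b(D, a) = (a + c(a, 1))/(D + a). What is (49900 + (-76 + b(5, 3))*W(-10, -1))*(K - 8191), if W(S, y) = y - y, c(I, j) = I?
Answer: 1138718000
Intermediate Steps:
W(S, y) = 0
b(D, a) = 2*a/(D + a) (b(D, a) = (a + a)/(D + a) = (2*a)/(D + a) = 2*a/(D + a))
K = 31011 (K = -2 + (21236 - 1*(-9777)) = -2 + (21236 + 9777) = -2 + 31013 = 31011)
(49900 + (-76 + b(5, 3))*W(-10, -1))*(K - 8191) = (49900 + (-76 + 2*3/(5 + 3))*0)*(31011 - 8191) = (49900 + (-76 + 2*3/8)*0)*22820 = (49900 + (-76 + 2*3*(1/8))*0)*22820 = (49900 + (-76 + 3/4)*0)*22820 = (49900 - 301/4*0)*22820 = (49900 + 0)*22820 = 49900*22820 = 1138718000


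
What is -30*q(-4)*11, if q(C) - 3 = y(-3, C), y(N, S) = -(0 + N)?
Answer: -1980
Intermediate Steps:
y(N, S) = -N
q(C) = 6 (q(C) = 3 - 1*(-3) = 3 + 3 = 6)
-30*q(-4)*11 = -30*6*11 = -180*11 = -1980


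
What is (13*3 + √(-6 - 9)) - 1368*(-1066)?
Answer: 1458327 + I*√15 ≈ 1.4583e+6 + 3.873*I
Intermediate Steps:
(13*3 + √(-6 - 9)) - 1368*(-1066) = (39 + √(-15)) + 1458288 = (39 + I*√15) + 1458288 = 1458327 + I*√15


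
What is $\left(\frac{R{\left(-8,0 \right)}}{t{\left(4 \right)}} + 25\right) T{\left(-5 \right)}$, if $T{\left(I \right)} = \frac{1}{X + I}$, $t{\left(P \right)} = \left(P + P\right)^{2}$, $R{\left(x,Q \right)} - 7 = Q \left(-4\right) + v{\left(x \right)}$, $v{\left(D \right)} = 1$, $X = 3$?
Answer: $- \frac{201}{16} \approx -12.563$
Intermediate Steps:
$R{\left(x,Q \right)} = 8 - 4 Q$ ($R{\left(x,Q \right)} = 7 + \left(Q \left(-4\right) + 1\right) = 7 - \left(-1 + 4 Q\right) = 8 - 4 Q$)
$t{\left(P \right)} = 4 P^{2}$ ($t{\left(P \right)} = \left(2 P\right)^{2} = 4 P^{2}$)
$T{\left(I \right)} = \frac{1}{3 + I}$
$\left(\frac{R{\left(-8,0 \right)}}{t{\left(4 \right)}} + 25\right) T{\left(-5 \right)} = \frac{\frac{8 - 0}{4 \cdot 4^{2}} + 25}{3 - 5} = \frac{\frac{8 + 0}{4 \cdot 16} + 25}{-2} = \left(\frac{8}{64} + 25\right) \left(- \frac{1}{2}\right) = \left(8 \cdot \frac{1}{64} + 25\right) \left(- \frac{1}{2}\right) = \left(\frac{1}{8} + 25\right) \left(- \frac{1}{2}\right) = \frac{201}{8} \left(- \frac{1}{2}\right) = - \frac{201}{16}$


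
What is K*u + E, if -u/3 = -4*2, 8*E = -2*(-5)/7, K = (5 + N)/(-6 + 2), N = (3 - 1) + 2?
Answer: -1507/28 ≈ -53.821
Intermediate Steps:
N = 4 (N = 2 + 2 = 4)
K = -9/4 (K = (5 + 4)/(-6 + 2) = 9/(-4) = 9*(-1/4) = -9/4 ≈ -2.2500)
E = 5/28 (E = (-2*(-5)/7)/8 = (10*(1/7))/8 = (1/8)*(10/7) = 5/28 ≈ 0.17857)
u = 24 (u = -(-12)*2 = -3*(-8) = 24)
K*u + E = -9/4*24 + 5/28 = -54 + 5/28 = -1507/28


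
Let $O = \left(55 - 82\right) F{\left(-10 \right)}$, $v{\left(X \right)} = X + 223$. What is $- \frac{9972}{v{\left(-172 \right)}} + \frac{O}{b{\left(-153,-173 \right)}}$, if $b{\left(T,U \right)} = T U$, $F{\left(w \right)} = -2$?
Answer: $- \frac{575046}{2941} \approx -195.53$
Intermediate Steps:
$v{\left(X \right)} = 223 + X$
$O = 54$ ($O = \left(55 - 82\right) \left(-2\right) = \left(-27\right) \left(-2\right) = 54$)
$- \frac{9972}{v{\left(-172 \right)}} + \frac{O}{b{\left(-153,-173 \right)}} = - \frac{9972}{223 - 172} + \frac{54}{\left(-153\right) \left(-173\right)} = - \frac{9972}{51} + \frac{54}{26469} = \left(-9972\right) \frac{1}{51} + 54 \cdot \frac{1}{26469} = - \frac{3324}{17} + \frac{6}{2941} = - \frac{575046}{2941}$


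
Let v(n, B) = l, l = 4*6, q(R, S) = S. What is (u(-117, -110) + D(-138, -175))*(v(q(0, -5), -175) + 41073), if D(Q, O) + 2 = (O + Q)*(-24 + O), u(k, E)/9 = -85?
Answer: 2528287440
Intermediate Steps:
l = 24
v(n, B) = 24
u(k, E) = -765 (u(k, E) = 9*(-85) = -765)
D(Q, O) = -2 + (-24 + O)*(O + Q) (D(Q, O) = -2 + (O + Q)*(-24 + O) = -2 + (-24 + O)*(O + Q))
(u(-117, -110) + D(-138, -175))*(v(q(0, -5), -175) + 41073) = (-765 + (-2 + (-175)**2 - 24*(-175) - 24*(-138) - 175*(-138)))*(24 + 41073) = (-765 + (-2 + 30625 + 4200 + 3312 + 24150))*41097 = (-765 + 62285)*41097 = 61520*41097 = 2528287440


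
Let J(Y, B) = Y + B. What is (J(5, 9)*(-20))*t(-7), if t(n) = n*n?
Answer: -13720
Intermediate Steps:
t(n) = n²
J(Y, B) = B + Y
(J(5, 9)*(-20))*t(-7) = ((9 + 5)*(-20))*(-7)² = (14*(-20))*49 = -280*49 = -13720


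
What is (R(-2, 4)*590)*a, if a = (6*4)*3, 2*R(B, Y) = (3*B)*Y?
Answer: -509760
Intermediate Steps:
R(B, Y) = 3*B*Y/2 (R(B, Y) = ((3*B)*Y)/2 = (3*B*Y)/2 = 3*B*Y/2)
a = 72 (a = 24*3 = 72)
(R(-2, 4)*590)*a = (((3/2)*(-2)*4)*590)*72 = -12*590*72 = -7080*72 = -509760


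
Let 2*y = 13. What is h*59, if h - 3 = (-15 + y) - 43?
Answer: -5723/2 ≈ -2861.5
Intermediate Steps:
y = 13/2 (y = (½)*13 = 13/2 ≈ 6.5000)
h = -97/2 (h = 3 + ((-15 + 13/2) - 43) = 3 + (-17/2 - 43) = 3 - 103/2 = -97/2 ≈ -48.500)
h*59 = -97/2*59 = -5723/2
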